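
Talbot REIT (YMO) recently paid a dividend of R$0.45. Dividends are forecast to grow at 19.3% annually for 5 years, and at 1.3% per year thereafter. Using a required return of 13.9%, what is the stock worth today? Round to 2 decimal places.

R$7.15

Two-stage DDM. Project D₁…D_5 at 0.193, terminal growth 0.013, discount at r = 0.139.
D_1 = 0.5369
D_2 = 0.6405
D_3 = 0.7641
D_4 = 0.9115
D_5 = 1.0875
Terminal value at t=5: TV = D_6/(r−g) = 1.1016/(0.139−0.013) = 8.7429
P₀ = 0.5369/(1+0.139)^1 + 0.6405/(1+0.139)^2 + 0.7641/(1+0.139)^3 + 0.9115/(1+0.139)^4 + 1.0875/(1+0.139)^5 + 8.7429/(1+0.139)^5 = 7.1517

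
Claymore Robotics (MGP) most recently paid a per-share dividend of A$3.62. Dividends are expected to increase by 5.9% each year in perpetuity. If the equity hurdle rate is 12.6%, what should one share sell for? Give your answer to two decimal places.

Gordon growth model: P₀ = D₁/(r − g). D₁ = 3.62 × (1 + 0.059) = 3.8336.
P₀ = 3.8336 / (0.126 − 0.059) = 3.8336 / 0.067 = 57.2176

A$57.22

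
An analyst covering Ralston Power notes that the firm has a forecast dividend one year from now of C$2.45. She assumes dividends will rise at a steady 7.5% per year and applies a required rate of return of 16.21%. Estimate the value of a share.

Gordon growth model: P₀ = D₁/(r − g), with D₁ = 2.45 given directly.
P₀ = 2.4500 / (0.1621 − 0.075) = 2.4500 / 0.0871 = 28.1286

C$28.13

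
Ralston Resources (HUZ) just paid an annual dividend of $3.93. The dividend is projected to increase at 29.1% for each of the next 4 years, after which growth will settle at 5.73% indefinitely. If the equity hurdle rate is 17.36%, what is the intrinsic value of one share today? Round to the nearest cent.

Two-stage DDM. Project D₁…D_4 at 0.291, terminal growth 0.0573, discount at r = 0.1736.
D_1 = 5.0736
D_2 = 6.5501
D_3 = 8.4561
D_4 = 10.9169
Terminal value at t=4: TV = D_5/(r−g) = 11.5424/(0.1736−0.0573) = 99.2467
P₀ = 5.0736/(1+0.1736)^1 + 6.5501/(1+0.1736)^2 + 8.4561/(1+0.1736)^3 + 10.9169/(1+0.1736)^4 + 99.2467/(1+0.1736)^4 = 72.3808

$72.38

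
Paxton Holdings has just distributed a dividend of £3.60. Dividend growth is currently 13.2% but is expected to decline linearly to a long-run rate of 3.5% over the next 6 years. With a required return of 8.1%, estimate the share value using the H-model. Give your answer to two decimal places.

£103.77

H-model: P₀ = D₀[(1+g_L) + H(g_S−g_L)]/(r−g_L), with H = 6/2 = 3.
P₀ = 3.60 × [(1+0.035) + 3×(0.132−0.035)] / (0.081−0.035)
   = 3.60 × 1.3260 / 0.046 = 103.7739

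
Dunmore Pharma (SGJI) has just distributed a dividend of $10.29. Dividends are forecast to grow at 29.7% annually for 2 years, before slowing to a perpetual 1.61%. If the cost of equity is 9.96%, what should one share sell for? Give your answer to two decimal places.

$200.66

Two-stage DDM. Project D₁…D_2 at 0.297, terminal growth 0.0161, discount at r = 0.0996.
D_1 = 13.3461
D_2 = 17.3099
Terminal value at t=2: TV = D_3/(r−g) = 17.5886/(0.0996−0.0161) = 210.6422
P₀ = 13.3461/(1+0.0996)^1 + 17.3099/(1+0.0996)^2 + 210.6422/(1+0.0996)^2 = 200.6645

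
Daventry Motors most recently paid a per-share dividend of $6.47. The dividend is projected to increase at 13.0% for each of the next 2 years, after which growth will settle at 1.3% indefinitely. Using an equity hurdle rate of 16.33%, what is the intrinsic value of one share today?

Two-stage DDM. Project D₁…D_2 at 0.13, terminal growth 0.013, discount at r = 0.1633.
D_1 = 7.3111
D_2 = 8.2615
Terminal value at t=2: TV = D_3/(r−g) = 8.3689/(0.1633−0.013) = 55.6816
P₀ = 7.3111/(1+0.1633)^1 + 8.2615/(1+0.1633)^2 + 55.6816/(1+0.1633)^2 = 53.5357

$53.54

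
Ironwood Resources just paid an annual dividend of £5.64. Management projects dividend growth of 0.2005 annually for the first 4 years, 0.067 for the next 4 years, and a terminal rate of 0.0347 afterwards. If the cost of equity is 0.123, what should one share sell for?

£123.04

Three-stage DDM. Project D₁…D_8; terminal Gordon value at t=8 with g = 0.0347; discount at r = 0.123.
D_1 = 6.7708
D_2 = 8.1284
D_3 = 9.7581
D_4 = 11.7146
D_5 = 12.4995
D_6 = 13.3370
D_7 = 14.2305
D_8 = 15.1840
TV_8 = 15.7109/(0.123−0.0347) = 177.9259
P₀ = Σ Dₜ/(1+r)ᵗ + TV_8/(1+r)^8 = 123.0382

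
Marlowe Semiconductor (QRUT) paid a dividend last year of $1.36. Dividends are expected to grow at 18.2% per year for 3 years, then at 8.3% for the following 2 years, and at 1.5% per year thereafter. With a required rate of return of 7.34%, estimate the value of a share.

$40.77

Three-stage DDM. Project D₁…D_5; terminal Gordon value at t=5 with g = 0.015; discount at r = 0.0734.
D_1 = 1.6075
D_2 = 1.9001
D_3 = 2.2459
D_4 = 2.4323
D_5 = 2.6342
TV_5 = 2.6737/(0.0734−0.015) = 45.7827
P₀ = Σ Dₜ/(1+r)ᵗ + TV_5/(1+r)^5 = 40.7722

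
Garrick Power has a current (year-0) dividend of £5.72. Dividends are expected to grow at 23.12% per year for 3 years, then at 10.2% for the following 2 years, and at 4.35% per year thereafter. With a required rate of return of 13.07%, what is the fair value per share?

£118.55

Three-stage DDM. Project D₁…D_5; terminal Gordon value at t=5 with g = 0.0435; discount at r = 0.1307.
D_1 = 7.0425
D_2 = 8.6707
D_3 = 10.6753
D_4 = 11.7642
D_5 = 12.9642
TV_5 = 13.5281/(0.1307−0.0435) = 155.1390
P₀ = Σ Dₜ/(1+r)ᵗ + TV_5/(1+r)^5 = 118.5502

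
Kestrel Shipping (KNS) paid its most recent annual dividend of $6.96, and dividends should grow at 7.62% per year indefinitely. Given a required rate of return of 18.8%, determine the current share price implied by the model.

$67.00

Gordon growth model: P₀ = D₁/(r − g). D₁ = 6.96 × (1 + 0.0762) = 7.4904.
P₀ = 7.4904 / (0.188 − 0.0762) = 7.4904 / 0.1118 = 66.9978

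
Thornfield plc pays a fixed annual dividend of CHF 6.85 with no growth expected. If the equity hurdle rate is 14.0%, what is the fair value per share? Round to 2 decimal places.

CHF 48.93

Zero-growth DDM (perpetuity): P₀ = D/r = 6.85 / 0.14 = 48.9286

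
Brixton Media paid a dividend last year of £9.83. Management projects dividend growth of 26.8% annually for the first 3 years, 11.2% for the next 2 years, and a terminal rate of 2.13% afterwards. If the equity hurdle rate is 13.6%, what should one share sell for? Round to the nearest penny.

£180.00

Three-stage DDM. Project D₁…D_5; terminal Gordon value at t=5 with g = 0.0213; discount at r = 0.136.
D_1 = 12.4644
D_2 = 15.8049
D_3 = 20.0406
D_4 = 22.2852
D_5 = 24.7811
TV_5 = 25.3090/(0.136−0.0213) = 220.6535
P₀ = Σ Dₜ/(1+r)ᵗ + TV_5/(1+r)^5 = 180.0022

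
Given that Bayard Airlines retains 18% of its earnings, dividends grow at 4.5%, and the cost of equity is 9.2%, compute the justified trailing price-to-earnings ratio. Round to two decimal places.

Payout ratio b = 1 − 0.18 = 0.82.
Justified trailing P/E = b(1+g)/(r−g) = 0.82×(1+0.045)/(0.092−0.045) = 18.2319

18.23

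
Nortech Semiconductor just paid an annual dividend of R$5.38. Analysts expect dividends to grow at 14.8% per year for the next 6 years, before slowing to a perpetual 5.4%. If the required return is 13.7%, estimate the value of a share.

R$105.77

Two-stage DDM. Project D₁…D_6 at 0.148, terminal growth 0.054, discount at r = 0.137.
D_1 = 6.1762
D_2 = 7.0903
D_3 = 8.1397
D_4 = 9.3444
D_5 = 10.7273
D_6 = 12.3150
Terminal value at t=6: TV = D_7/(r−g) = 12.9800/(0.137−0.054) = 156.3854
P₀ = 6.1762/(1+0.137)^1 + 7.0903/(1+0.137)^2 + 8.1397/(1+0.137)^3 + 9.3444/(1+0.137)^4 + 10.7273/(1+0.137)^5 + 12.3150/(1+0.137)^6 + 156.3854/(1+0.137)^6 = 105.7733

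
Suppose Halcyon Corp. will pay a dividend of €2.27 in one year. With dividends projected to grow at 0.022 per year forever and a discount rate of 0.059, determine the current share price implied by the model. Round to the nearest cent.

Gordon growth model: P₀ = D₁/(r − g), with D₁ = 2.27 given directly.
P₀ = 2.2700 / (0.059 − 0.022) = 2.2700 / 0.037 = 61.3514

€61.35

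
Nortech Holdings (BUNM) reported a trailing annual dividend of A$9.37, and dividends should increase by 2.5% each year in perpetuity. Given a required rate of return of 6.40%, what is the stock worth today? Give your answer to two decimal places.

Gordon growth model: P₀ = D₁/(r − g). D₁ = 9.37 × (1 + 0.025) = 9.6042.
P₀ = 9.6042 / (0.064 − 0.025) = 9.6042 / 0.039 = 246.2628

A$246.26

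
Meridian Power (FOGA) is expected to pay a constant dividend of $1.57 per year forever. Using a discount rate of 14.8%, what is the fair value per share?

Zero-growth DDM (perpetuity): P₀ = D/r = 1.57 / 0.148 = 10.6081

$10.61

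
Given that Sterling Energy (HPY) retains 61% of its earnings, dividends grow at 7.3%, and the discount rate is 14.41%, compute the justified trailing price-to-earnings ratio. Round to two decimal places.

Payout ratio b = 1 − 0.61 = 0.39.
Justified trailing P/E = b(1+g)/(r−g) = 0.39×(1+0.073)/(0.1441−0.073) = 5.8857

5.89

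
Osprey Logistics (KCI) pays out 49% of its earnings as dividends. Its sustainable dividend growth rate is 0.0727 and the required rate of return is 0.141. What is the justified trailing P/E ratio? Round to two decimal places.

7.70

Justified trailing P/E = b(1+g)/(r−g) = 0.49×(1+0.0727)/(0.141−0.0727) = 7.6958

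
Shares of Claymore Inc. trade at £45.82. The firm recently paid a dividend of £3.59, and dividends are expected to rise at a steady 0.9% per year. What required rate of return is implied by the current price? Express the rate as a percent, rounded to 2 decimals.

Rearranging the constant-growth DDM: r = D₁/P₀ + g.
D₁ = 3.59 × (1 + 0.009) = 3.6223.
r = 3.6223 / 45.82 + 0.009 = 0.07906 + 0.009 = 0.08806

8.81%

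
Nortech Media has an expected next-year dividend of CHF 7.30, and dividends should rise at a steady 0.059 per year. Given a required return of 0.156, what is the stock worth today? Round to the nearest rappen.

Gordon growth model: P₀ = D₁/(r − g), with D₁ = 7.30 given directly.
P₀ = 7.3000 / (0.156 − 0.059) = 7.3000 / 0.097 = 75.2577

CHF 75.26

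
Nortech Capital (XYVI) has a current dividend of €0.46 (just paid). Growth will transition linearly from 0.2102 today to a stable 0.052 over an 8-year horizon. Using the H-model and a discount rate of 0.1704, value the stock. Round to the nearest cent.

H-model: P₀ = D₀[(1+g_L) + H(g_S−g_L)]/(r−g_L), with H = 8/2 = 4.
P₀ = 0.46 × [(1+0.052) + 4×(0.2102−0.052)] / (0.1704−0.052)
   = 0.46 × 1.6848 / 0.1184 = 6.5457

€6.55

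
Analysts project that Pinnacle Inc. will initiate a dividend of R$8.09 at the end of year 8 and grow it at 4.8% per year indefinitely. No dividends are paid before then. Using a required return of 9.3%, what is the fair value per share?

Deferred-dividend DDM. At t=7 the remaining stream is a growing perpetuity with first payment D_8 = 8.09.
V_7 = D_8/(r−g) = 8.09/(0.093−0.048) = 179.7778
P₀ = V_7/(1+r)^7 = 179.7778/(1+0.093)^7 = 96.4706

R$96.47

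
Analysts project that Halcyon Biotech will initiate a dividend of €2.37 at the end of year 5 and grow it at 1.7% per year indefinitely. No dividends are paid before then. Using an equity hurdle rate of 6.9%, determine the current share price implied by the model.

€34.90

Deferred-dividend DDM. At t=4 the remaining stream is a growing perpetuity with first payment D_5 = 2.37.
V_4 = D_5/(r−g) = 2.37/(0.069−0.017) = 45.5769
P₀ = V_4/(1+r)^4 = 45.5769/(1+0.069)^4 = 34.9007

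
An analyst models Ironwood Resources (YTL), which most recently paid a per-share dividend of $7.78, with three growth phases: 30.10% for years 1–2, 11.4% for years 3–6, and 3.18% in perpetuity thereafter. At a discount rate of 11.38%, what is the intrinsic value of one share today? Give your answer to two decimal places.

Three-stage DDM. Project D₁…D_6; terminal Gordon value at t=6 with g = 0.0318; discount at r = 0.1138.
D_1 = 10.1218
D_2 = 13.1684
D_3 = 14.6696
D_4 = 16.3420
D_5 = 18.2050
D_6 = 20.2803
TV_6 = 20.9252/(0.1138−0.0318) = 255.1859
P₀ = Σ Dₜ/(1+r)ᵗ + TV_6/(1+r)^6 = 195.8453

$195.85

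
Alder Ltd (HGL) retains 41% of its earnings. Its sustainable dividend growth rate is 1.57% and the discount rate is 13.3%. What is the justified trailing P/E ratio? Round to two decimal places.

Payout ratio b = 1 − 0.41 = 0.59.
Justified trailing P/E = b(1+g)/(r−g) = 0.59×(1+0.0157)/(0.133−0.0157) = 5.1088

5.11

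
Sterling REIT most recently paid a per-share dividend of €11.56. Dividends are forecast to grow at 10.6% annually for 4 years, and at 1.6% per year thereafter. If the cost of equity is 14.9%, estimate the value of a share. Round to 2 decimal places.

€117.89

Two-stage DDM. Project D₁…D_4 at 0.106, terminal growth 0.016, discount at r = 0.149.
D_1 = 12.7854
D_2 = 14.1406
D_3 = 15.6395
D_4 = 17.2973
Terminal value at t=4: TV = D_5/(r−g) = 17.5741/(0.149−0.016) = 132.1358
P₀ = 12.7854/(1+0.149)^1 + 14.1406/(1+0.149)^2 + 15.6395/(1+0.149)^3 + 17.2973/(1+0.149)^4 + 132.1358/(1+0.149)^4 = 117.8851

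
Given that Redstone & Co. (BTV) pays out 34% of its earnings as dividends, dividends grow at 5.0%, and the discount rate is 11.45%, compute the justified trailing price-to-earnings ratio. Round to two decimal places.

5.53

Justified trailing P/E = b(1+g)/(r−g) = 0.34×(1+0.05)/(0.1145−0.05) = 5.5349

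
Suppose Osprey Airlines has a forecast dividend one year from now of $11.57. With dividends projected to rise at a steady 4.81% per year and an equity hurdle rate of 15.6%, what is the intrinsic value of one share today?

Gordon growth model: P₀ = D₁/(r − g), with D₁ = 11.57 given directly.
P₀ = 11.5700 / (0.156 − 0.0481) = 11.5700 / 0.1079 = 107.2289

$107.23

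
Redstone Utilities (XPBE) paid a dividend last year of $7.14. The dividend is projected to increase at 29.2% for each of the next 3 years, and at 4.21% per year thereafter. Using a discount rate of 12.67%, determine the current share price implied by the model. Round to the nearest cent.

Two-stage DDM. Project D₁…D_3 at 0.292, terminal growth 0.0421, discount at r = 0.1267.
D_1 = 9.2249
D_2 = 11.9185
D_3 = 15.3988
Terminal value at t=3: TV = D_4/(r−g) = 16.0470/(0.1267−0.0421) = 189.6814
P₀ = 9.2249/(1+0.1267)^1 + 11.9185/(1+0.1267)^2 + 15.3988/(1+0.1267)^3 + 189.6814/(1+0.1267)^3 = 160.9596

$160.96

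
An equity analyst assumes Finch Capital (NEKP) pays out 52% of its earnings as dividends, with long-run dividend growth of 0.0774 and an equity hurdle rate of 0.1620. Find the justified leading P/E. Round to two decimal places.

6.15

Justified leading P/E = b/(r−g) = 0.52/(0.162−0.0774) = 6.1466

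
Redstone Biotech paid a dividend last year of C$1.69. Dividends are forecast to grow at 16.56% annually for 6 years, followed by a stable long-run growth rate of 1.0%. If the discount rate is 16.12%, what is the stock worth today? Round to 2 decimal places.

Two-stage DDM. Project D₁…D_6 at 0.1656, terminal growth 0.01, discount at r = 0.1612.
D_1 = 1.9699
D_2 = 2.2961
D_3 = 2.6763
D_4 = 3.1195
D_5 = 3.6361
D_6 = 4.2382
Terminal value at t=6: TV = D_7/(r−g) = 4.2806/(0.1612−0.01) = 28.3109
P₀ = 1.9699/(1+0.1612)^1 + 2.2961/(1+0.1612)^2 + 2.6763/(1+0.1612)^3 + 3.1195/(1+0.1612)^4 + 3.6361/(1+0.1612)^5 + 4.2382/(1+0.1612)^6 + 28.3109/(1+0.1612)^6 = 21.8235

C$21.82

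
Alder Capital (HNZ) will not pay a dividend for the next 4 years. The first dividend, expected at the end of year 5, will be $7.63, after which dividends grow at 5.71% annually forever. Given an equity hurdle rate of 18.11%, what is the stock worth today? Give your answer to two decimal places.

$31.62

Deferred-dividend DDM. At t=4 the remaining stream is a growing perpetuity with first payment D_5 = 7.63.
V_4 = D_5/(r−g) = 7.63/(0.1811−0.0571) = 61.5323
P₀ = V_4/(1+r)^4 = 61.5323/(1+0.1811)^4 = 31.6196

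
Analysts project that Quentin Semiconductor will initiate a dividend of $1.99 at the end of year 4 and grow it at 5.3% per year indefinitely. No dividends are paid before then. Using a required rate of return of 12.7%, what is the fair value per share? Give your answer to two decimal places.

Deferred-dividend DDM. At t=3 the remaining stream is a growing perpetuity with first payment D_4 = 1.99.
V_3 = D_4/(r−g) = 1.99/(0.127−0.053) = 26.8919
P₀ = V_3/(1+r)^3 = 26.8919/(1+0.127)^3 = 18.7867

$18.79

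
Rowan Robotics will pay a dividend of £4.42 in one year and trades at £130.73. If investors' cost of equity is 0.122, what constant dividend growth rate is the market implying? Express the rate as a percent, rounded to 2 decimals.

8.82%

From P₀ = D₁/(r − g), the implied growth is g = r − D₁/P₀.
g = 0.122 − 4.42/130.73 = 0.122 − 0.03381 = 0.08819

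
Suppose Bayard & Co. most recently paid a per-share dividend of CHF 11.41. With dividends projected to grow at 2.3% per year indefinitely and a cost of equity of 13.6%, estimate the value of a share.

CHF 103.30

Gordon growth model: P₀ = D₁/(r − g). D₁ = 11.41 × (1 + 0.023) = 11.6724.
P₀ = 11.6724 / (0.136 − 0.023) = 11.6724 / 0.113 = 103.2958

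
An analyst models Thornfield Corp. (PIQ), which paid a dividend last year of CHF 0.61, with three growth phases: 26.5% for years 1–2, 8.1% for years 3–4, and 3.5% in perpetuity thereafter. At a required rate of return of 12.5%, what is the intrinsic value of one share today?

CHF 11.10

Three-stage DDM. Project D₁…D_4; terminal Gordon value at t=4 with g = 0.035; discount at r = 0.125.
D_1 = 0.7717
D_2 = 0.9761
D_3 = 1.0552
D_4 = 1.1407
TV_4 = 1.1806/(0.125−0.035) = 13.1178
P₀ = Σ Dₜ/(1+r)ᵗ + TV_4/(1+r)^4 = 11.0998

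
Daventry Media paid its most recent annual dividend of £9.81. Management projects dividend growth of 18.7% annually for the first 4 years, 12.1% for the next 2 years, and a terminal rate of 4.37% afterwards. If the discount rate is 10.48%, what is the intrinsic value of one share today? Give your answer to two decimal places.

Three-stage DDM. Project D₁…D_6; terminal Gordon value at t=6 with g = 0.0437; discount at r = 0.1048.
D_1 = 11.6445
D_2 = 13.8220
D_3 = 16.4067
D_4 = 19.4747
D_5 = 21.8312
D_6 = 24.4728
TV_6 = 25.5422/(0.1048−0.0437) = 418.0398
P₀ = Σ Dₜ/(1+r)ᵗ + TV_6/(1+r)^6 = 303.7116

£303.71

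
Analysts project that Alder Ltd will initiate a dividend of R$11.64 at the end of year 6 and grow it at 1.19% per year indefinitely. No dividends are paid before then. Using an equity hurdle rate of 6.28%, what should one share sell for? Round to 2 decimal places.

R$168.65

Deferred-dividend DDM. At t=5 the remaining stream is a growing perpetuity with first payment D_6 = 11.64.
V_5 = D_6/(r−g) = 11.64/(0.0628−0.0119) = 228.6837
P₀ = V_5/(1+r)^5 = 228.6837/(1+0.0628)^5 = 168.6466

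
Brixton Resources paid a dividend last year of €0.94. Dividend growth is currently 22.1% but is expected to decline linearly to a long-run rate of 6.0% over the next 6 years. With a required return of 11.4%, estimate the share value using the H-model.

€26.86

H-model: P₀ = D₀[(1+g_L) + H(g_S−g_L)]/(r−g_L), with H = 6/2 = 3.
P₀ = 0.94 × [(1+0.06) + 3×(0.221−0.06)] / (0.114−0.06)
   = 0.94 × 1.5430 / 0.054 = 26.8596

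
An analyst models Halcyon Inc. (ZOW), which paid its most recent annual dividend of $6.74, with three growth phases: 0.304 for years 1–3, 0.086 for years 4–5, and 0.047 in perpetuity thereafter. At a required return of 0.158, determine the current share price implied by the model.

Three-stage DDM. Project D₁…D_5; terminal Gordon value at t=5 with g = 0.047; discount at r = 0.158.
D_1 = 8.7890
D_2 = 11.4608
D_3 = 14.9449
D_4 = 16.2301
D_5 = 17.6259
TV_5 = 18.4544/(0.158−0.047) = 166.2555
P₀ = Σ Dₜ/(1+r)ᵗ + TV_5/(1+r)^5 = 123.0936

$123.09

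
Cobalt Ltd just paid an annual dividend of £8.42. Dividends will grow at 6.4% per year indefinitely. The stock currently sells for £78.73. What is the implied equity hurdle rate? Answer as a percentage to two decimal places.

Rearranging the constant-growth DDM: r = D₁/P₀ + g.
D₁ = 8.42 × (1 + 0.064) = 8.9589.
r = 8.9589 / 78.73 + 0.064 = 0.11379 + 0.064 = 0.17779

17.78%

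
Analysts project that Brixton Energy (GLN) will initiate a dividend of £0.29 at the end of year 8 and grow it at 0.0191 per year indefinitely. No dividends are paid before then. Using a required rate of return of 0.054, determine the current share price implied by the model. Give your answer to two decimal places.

£5.75

Deferred-dividend DDM. At t=7 the remaining stream is a growing perpetuity with first payment D_8 = 0.29.
V_7 = D_8/(r−g) = 0.29/(0.054−0.0191) = 8.3095
P₀ = V_7/(1+r)^7 = 8.3095/(1+0.054)^7 = 5.7503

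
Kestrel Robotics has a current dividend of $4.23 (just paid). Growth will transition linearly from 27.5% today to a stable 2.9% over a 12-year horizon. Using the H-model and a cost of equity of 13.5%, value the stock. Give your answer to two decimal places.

H-model: P₀ = D₀[(1+g_L) + H(g_S−g_L)]/(r−g_L), with H = 12/2 = 6.
P₀ = 4.23 × [(1+0.029) + 6×(0.275−0.029)] / (0.135−0.029)
   = 4.23 × 2.5050 / 0.106 = 99.9637

$99.96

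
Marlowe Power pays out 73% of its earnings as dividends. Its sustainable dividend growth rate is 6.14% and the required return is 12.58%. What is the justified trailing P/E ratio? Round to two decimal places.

12.03

Justified trailing P/E = b(1+g)/(r−g) = 0.73×(1+0.0614)/(0.1258−0.0614) = 12.0314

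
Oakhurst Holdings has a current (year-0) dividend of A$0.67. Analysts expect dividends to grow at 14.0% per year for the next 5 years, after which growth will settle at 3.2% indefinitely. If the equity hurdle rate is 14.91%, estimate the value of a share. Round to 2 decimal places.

A$8.95

Two-stage DDM. Project D₁…D_5 at 0.14, terminal growth 0.032, discount at r = 0.1491.
D_1 = 0.7638
D_2 = 0.8707
D_3 = 0.9926
D_4 = 1.1316
D_5 = 1.2900
Terminal value at t=5: TV = D_6/(r−g) = 1.3313/(0.1491−0.032) = 11.3690
P₀ = 0.7638/(1+0.1491)^1 + 0.8707/(1+0.1491)^2 + 0.9926/(1+0.1491)^3 + 1.1316/(1+0.1491)^4 + 1.2900/(1+0.1491)^5 + 11.3690/(1+0.1491)^5 = 8.9458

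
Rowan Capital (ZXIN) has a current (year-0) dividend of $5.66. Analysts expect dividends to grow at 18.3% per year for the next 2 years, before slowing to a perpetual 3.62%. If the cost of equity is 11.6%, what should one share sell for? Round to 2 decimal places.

$94.94

Two-stage DDM. Project D₁…D_2 at 0.183, terminal growth 0.0362, discount at r = 0.116.
D_1 = 6.6958
D_2 = 7.9211
Terminal value at t=2: TV = D_3/(r−g) = 8.2079/(0.116−0.0362) = 102.8553
P₀ = 6.6958/(1+0.116)^1 + 7.9211/(1+0.116)^2 + 102.8553/(1+0.116)^2 = 94.9442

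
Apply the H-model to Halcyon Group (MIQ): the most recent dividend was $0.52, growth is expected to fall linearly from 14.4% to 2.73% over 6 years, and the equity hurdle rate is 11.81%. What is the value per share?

$7.89

H-model: P₀ = D₀[(1+g_L) + H(g_S−g_L)]/(r−g_L), with H = 6/2 = 3.
P₀ = 0.52 × [(1+0.0273) + 3×(0.144−0.0273)] / (0.1181−0.0273)
   = 0.52 × 1.3774 / 0.0908 = 7.8882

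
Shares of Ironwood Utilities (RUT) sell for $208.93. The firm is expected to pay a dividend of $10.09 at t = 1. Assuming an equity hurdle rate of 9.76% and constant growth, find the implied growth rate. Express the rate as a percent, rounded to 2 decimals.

4.93%

From P₀ = D₁/(r − g), the implied growth is g = r − D₁/P₀.
g = 0.0976 − 10.09/208.93 = 0.0976 − 0.04829 = 0.04931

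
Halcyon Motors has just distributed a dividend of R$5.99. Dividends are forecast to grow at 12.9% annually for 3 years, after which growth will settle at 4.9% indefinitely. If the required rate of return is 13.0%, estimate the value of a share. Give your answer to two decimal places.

Two-stage DDM. Project D₁…D_3 at 0.129, terminal growth 0.049, discount at r = 0.13.
D_1 = 6.7627
D_2 = 7.6351
D_3 = 8.6200
Terminal value at t=3: TV = D_4/(r−g) = 9.0424/(0.13−0.049) = 111.6347
P₀ = 6.7627/(1+0.13)^1 + 7.6351/(1+0.13)^2 + 8.6200/(1+0.13)^3 + 111.6347/(1+0.13)^3 = 95.3066

R$95.31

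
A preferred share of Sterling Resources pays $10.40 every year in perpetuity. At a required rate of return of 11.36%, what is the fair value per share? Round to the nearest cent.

Zero-growth DDM (perpetuity): P₀ = D/r = 10.40 / 0.1136 = 91.5493

$91.55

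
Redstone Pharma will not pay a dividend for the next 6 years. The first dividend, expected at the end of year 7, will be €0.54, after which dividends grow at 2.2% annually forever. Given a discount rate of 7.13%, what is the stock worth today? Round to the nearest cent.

€7.25

Deferred-dividend DDM. At t=6 the remaining stream is a growing perpetuity with first payment D_7 = 0.54.
V_6 = D_7/(r−g) = 0.54/(0.0713−0.022) = 10.9533
P₀ = V_6/(1+r)^6 = 10.9533/(1+0.0713)^6 = 7.2457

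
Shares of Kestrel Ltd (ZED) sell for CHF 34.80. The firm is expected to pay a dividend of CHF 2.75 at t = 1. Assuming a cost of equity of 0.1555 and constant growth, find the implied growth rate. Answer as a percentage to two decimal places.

7.65%

From P₀ = D₁/(r − g), the implied growth is g = r − D₁/P₀.
g = 0.1555 − 2.75/34.80 = 0.1555 − 0.07902 = 0.07648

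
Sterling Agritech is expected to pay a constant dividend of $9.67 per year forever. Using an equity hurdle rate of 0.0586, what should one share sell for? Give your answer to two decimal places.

Zero-growth DDM (perpetuity): P₀ = D/r = 9.67 / 0.0586 = 165.0171

$165.02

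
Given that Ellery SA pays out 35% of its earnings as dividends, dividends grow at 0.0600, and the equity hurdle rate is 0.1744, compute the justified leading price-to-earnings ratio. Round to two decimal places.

3.06

Justified leading P/E = b/(r−g) = 0.35/(0.1744−0.06) = 3.0594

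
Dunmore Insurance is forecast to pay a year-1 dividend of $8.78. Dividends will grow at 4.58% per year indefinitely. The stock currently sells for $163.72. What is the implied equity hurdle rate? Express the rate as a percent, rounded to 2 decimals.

9.94%

Rearranging the constant-growth DDM: r = D₁/P₀ + g.
r = 8.7800 / 163.72 + 0.0458 = 0.05363 + 0.0458 = 0.09943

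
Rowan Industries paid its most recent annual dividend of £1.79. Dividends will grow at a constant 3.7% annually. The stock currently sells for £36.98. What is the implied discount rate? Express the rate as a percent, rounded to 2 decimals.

8.72%

Rearranging the constant-growth DDM: r = D₁/P₀ + g.
D₁ = 1.79 × (1 + 0.037) = 1.8562.
r = 1.8562 / 36.98 + 0.037 = 0.05020 + 0.037 = 0.08720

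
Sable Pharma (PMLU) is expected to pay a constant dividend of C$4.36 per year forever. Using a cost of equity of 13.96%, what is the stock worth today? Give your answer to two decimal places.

Zero-growth DDM (perpetuity): P₀ = D/r = 4.36 / 0.1396 = 31.2321

C$31.23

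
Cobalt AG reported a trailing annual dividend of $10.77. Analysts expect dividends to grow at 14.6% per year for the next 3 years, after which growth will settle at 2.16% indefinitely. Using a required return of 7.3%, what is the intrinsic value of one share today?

$297.70

Two-stage DDM. Project D₁…D_3 at 0.146, terminal growth 0.0216, discount at r = 0.073.
D_1 = 12.3424
D_2 = 14.1444
D_3 = 16.2095
Terminal value at t=3: TV = D_4/(r−g) = 16.5596/(0.073−0.0216) = 322.1717
P₀ = 12.3424/(1+0.073)^1 + 14.1444/(1+0.073)^2 + 16.2095/(1+0.073)^3 + 322.1717/(1+0.073)^3 = 297.6974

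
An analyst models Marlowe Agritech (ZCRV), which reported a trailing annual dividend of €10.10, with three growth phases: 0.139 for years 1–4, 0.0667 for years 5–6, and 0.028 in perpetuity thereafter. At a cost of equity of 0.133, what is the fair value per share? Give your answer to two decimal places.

Three-stage DDM. Project D₁…D_6; terminal Gordon value at t=6 with g = 0.028; discount at r = 0.133.
D_1 = 11.5039
D_2 = 13.1029
D_3 = 14.9243
D_4 = 16.9987
D_5 = 18.1325
D_6 = 19.3420
TV_6 = 19.8836/(0.133−0.028) = 189.3672
P₀ = Σ Dₜ/(1+r)ᵗ + TV_6/(1+r)^6 = 149.3145

€149.31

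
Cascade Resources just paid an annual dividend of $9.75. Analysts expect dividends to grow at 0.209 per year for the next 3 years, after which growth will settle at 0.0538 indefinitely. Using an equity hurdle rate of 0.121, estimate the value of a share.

Two-stage DDM. Project D₁…D_3 at 0.209, terminal growth 0.0538, discount at r = 0.121.
D_1 = 11.7878
D_2 = 14.2514
D_3 = 17.2299
Terminal value at t=3: TV = D_4/(r−g) = 18.1569/(0.121−0.0538) = 270.1920
P₀ = 11.7878/(1+0.121)^1 + 14.2514/(1+0.121)^2 + 17.2299/(1+0.121)^3 + 270.1920/(1+0.121)^3 = 225.8905

$225.89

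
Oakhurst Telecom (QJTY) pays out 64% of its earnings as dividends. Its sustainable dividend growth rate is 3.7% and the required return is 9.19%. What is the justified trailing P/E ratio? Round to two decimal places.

Justified trailing P/E = b(1+g)/(r−g) = 0.64×(1+0.037)/(0.0919−0.037) = 12.0889

12.09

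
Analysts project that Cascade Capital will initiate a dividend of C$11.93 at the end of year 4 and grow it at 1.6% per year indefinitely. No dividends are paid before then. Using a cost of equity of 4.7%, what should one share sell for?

Deferred-dividend DDM. At t=3 the remaining stream is a growing perpetuity with first payment D_4 = 11.93.
V_3 = D_4/(r−g) = 11.93/(0.047−0.016) = 384.8387
P₀ = V_3/(1+r)^3 = 384.8387/(1+0.047)^3 = 335.3040

C$335.30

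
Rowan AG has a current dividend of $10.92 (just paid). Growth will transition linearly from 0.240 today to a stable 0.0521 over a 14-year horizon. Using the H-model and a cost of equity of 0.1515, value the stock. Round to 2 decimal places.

$260.08

H-model: P₀ = D₀[(1+g_L) + H(g_S−g_L)]/(r−g_L), with H = 14/2 = 7.
P₀ = 10.92 × [(1+0.0521) + 7×(0.24−0.0521)] / (0.1515−0.0521)
   = 10.92 × 2.3674 / 0.0994 = 260.0806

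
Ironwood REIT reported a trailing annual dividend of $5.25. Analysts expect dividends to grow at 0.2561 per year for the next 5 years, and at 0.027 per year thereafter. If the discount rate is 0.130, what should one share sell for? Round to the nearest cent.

Two-stage DDM. Project D₁…D_5 at 0.2561, terminal growth 0.027, discount at r = 0.13.
D_1 = 6.5945
D_2 = 8.2834
D_3 = 10.4048
D_4 = 13.0694
D_5 = 16.4165
Terminal value at t=5: TV = D_6/(r−g) = 16.8597/(0.13−0.027) = 163.6868
P₀ = 6.5945/(1+0.13)^1 + 8.2834/(1+0.13)^2 + 10.4048/(1+0.13)^3 + 13.0694/(1+0.13)^4 + 16.4165/(1+0.13)^5 + 163.6868/(1+0.13)^5 = 125.3025

$125.30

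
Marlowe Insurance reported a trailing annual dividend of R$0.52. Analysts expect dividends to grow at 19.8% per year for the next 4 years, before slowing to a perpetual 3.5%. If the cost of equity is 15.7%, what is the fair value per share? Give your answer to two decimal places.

Two-stage DDM. Project D₁…D_4 at 0.198, terminal growth 0.035, discount at r = 0.157.
D_1 = 0.6230
D_2 = 0.7463
D_3 = 0.8941
D_4 = 1.0711
Terminal value at t=4: TV = D_5/(r−g) = 1.1086/(0.157−0.035) = 9.0868
P₀ = 0.6230/(1+0.157)^1 + 0.7463/(1+0.157)^2 + 0.8941/(1+0.157)^3 + 1.0711/(1+0.157)^4 + 9.0868/(1+0.157)^4 = 7.3417

R$7.34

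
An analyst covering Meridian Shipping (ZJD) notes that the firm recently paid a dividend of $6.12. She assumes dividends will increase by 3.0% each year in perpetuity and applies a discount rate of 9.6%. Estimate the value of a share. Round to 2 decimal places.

$95.51

Gordon growth model: P₀ = D₁/(r − g). D₁ = 6.12 × (1 + 0.03) = 6.3036.
P₀ = 6.3036 / (0.096 − 0.03) = 6.3036 / 0.066 = 95.5091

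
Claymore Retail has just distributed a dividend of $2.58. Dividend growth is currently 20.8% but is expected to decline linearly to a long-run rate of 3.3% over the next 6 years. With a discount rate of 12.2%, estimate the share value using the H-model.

$45.16

H-model: P₀ = D₀[(1+g_L) + H(g_S−g_L)]/(r−g_L), with H = 6/2 = 3.
P₀ = 2.58 × [(1+0.033) + 3×(0.208−0.033)] / (0.122−0.033)
   = 2.58 × 1.5580 / 0.089 = 45.1645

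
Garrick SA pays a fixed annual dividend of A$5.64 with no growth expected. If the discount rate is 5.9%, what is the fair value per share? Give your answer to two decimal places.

A$95.59

Zero-growth DDM (perpetuity): P₀ = D/r = 5.64 / 0.059 = 95.5932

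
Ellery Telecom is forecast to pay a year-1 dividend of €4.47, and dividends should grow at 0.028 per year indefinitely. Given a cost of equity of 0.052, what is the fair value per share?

Gordon growth model: P₀ = D₁/(r − g), with D₁ = 4.47 given directly.
P₀ = 4.4700 / (0.052 − 0.028) = 4.4700 / 0.024 = 186.2500

€186.25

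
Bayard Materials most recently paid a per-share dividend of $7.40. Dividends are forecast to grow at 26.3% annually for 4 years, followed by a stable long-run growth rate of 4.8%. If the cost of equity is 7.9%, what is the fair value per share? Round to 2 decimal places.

$514.19

Two-stage DDM. Project D₁…D_4 at 0.263, terminal growth 0.048, discount at r = 0.079.
D_1 = 9.3462
D_2 = 11.8043
D_3 = 14.9088
D_4 = 18.8298
Terminal value at t=4: TV = D_5/(r−g) = 19.7336/(0.079−0.048) = 636.5679
P₀ = 9.3462/(1+0.079)^1 + 11.8043/(1+0.079)^2 + 14.9088/(1+0.079)^3 + 18.8298/(1+0.079)^4 + 636.5679/(1+0.079)^4 = 514.1941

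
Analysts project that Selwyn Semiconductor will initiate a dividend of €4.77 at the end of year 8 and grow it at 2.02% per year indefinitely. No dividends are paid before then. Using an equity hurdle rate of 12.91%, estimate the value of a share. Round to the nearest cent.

€18.72

Deferred-dividend DDM. At t=7 the remaining stream is a growing perpetuity with first payment D_8 = 4.77.
V_7 = D_8/(r−g) = 4.77/(0.1291−0.0202) = 43.8017
P₀ = V_7/(1+r)^7 = 43.8017/(1+0.1291)^7 = 18.7225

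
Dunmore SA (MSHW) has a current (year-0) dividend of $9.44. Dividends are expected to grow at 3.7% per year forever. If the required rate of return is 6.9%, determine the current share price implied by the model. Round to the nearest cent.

Gordon growth model: P₀ = D₁/(r − g). D₁ = 9.44 × (1 + 0.037) = 9.7893.
P₀ = 9.7893 / (0.069 − 0.037) = 9.7893 / 0.032 = 305.9150

$305.91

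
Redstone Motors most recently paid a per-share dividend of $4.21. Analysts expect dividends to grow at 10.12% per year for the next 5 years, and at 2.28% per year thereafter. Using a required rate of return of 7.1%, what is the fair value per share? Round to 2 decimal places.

$125.56

Two-stage DDM. Project D₁…D_5 at 0.1012, terminal growth 0.0228, discount at r = 0.071.
D_1 = 4.6361
D_2 = 5.1052
D_3 = 5.6219
D_4 = 6.1908
D_5 = 6.8173
Terminal value at t=5: TV = D_6/(r−g) = 6.9727/(0.071−0.0228) = 144.6628
P₀ = 4.6361/(1+0.071)^1 + 5.1052/(1+0.071)^2 + 5.6219/(1+0.071)^3 + 6.1908/(1+0.071)^4 + 6.8173/(1+0.071)^5 + 144.6628/(1+0.071)^5 = 125.5610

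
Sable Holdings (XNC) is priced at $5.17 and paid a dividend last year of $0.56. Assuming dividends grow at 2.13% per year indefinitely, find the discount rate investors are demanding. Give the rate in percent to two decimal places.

13.19%

Rearranging the constant-growth DDM: r = D₁/P₀ + g.
D₁ = 0.56 × (1 + 0.0213) = 0.5719.
r = 0.5719 / 5.17 + 0.0213 = 0.11062 + 0.0213 = 0.13192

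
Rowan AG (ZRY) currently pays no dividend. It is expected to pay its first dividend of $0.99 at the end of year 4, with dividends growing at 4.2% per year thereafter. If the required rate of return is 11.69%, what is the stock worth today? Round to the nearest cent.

$9.49

Deferred-dividend DDM. At t=3 the remaining stream is a growing perpetuity with first payment D_4 = 0.99.
V_3 = D_4/(r−g) = 0.99/(0.1169−0.042) = 13.2176
P₀ = V_3/(1+r)^3 = 13.2176/(1+0.1169)^3 = 9.4866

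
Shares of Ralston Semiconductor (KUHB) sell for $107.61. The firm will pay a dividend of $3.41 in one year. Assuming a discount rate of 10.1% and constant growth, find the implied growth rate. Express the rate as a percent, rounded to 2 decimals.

6.93%

From P₀ = D₁/(r − g), the implied growth is g = r − D₁/P₀.
g = 0.101 − 3.41/107.61 = 0.101 − 0.03169 = 0.06931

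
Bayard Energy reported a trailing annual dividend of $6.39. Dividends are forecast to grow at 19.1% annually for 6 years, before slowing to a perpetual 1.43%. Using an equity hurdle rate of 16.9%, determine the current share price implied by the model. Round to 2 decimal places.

$87.80

Two-stage DDM. Project D₁…D_6 at 0.191, terminal growth 0.0143, discount at r = 0.169.
D_1 = 7.6105
D_2 = 9.0641
D_3 = 10.7953
D_4 = 12.8572
D_5 = 15.3130
D_6 = 18.2378
Terminal value at t=6: TV = D_7/(r−g) = 18.4986/(0.169−0.0143) = 119.5770
P₀ = 7.6105/(1+0.169)^1 + 9.0641/(1+0.169)^2 + 10.7953/(1+0.169)^3 + 12.8572/(1+0.169)^4 + 15.3130/(1+0.169)^5 + 18.2378/(1+0.169)^6 + 119.5770/(1+0.169)^6 = 87.8016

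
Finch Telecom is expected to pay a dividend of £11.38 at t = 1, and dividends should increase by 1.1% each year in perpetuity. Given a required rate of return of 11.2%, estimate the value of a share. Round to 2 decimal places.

Gordon growth model: P₀ = D₁/(r − g), with D₁ = 11.38 given directly.
P₀ = 11.3800 / (0.112 − 0.011) = 11.3800 / 0.101 = 112.6733

£112.67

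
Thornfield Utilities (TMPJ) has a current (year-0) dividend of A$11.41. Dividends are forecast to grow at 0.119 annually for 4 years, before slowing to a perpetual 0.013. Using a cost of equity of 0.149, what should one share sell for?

Two-stage DDM. Project D₁…D_4 at 0.119, terminal growth 0.013, discount at r = 0.149.
D_1 = 12.7678
D_2 = 14.2872
D_3 = 15.9873
D_4 = 17.8898
Terminal value at t=4: TV = D_5/(r−g) = 18.1224/(0.149−0.013) = 133.2529
P₀ = 12.7678/(1+0.149)^1 + 14.2872/(1+0.149)^2 + 15.9873/(1+0.149)^3 + 17.8898/(1+0.149)^4 + 133.2529/(1+0.149)^4 = 119.1910

A$119.19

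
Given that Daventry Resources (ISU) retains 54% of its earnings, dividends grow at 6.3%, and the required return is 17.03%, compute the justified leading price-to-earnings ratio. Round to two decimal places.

Payout ratio b = 1 − 0.54 = 0.46.
Justified leading P/E = b/(r−g) = 0.46/(0.1703−0.063) = 4.2870

4.29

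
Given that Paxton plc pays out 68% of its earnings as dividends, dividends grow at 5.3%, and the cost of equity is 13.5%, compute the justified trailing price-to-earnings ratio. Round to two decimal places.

Justified trailing P/E = b(1+g)/(r−g) = 0.68×(1+0.053)/(0.135−0.053) = 8.7322

8.73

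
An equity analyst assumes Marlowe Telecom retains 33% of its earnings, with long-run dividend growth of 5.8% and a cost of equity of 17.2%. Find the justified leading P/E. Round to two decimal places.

Payout ratio b = 1 − 0.33 = 0.67.
Justified leading P/E = b/(r−g) = 0.67/(0.172−0.058) = 5.8772

5.88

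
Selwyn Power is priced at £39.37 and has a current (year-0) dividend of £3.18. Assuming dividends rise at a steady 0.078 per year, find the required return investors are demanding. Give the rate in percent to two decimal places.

16.51%

Rearranging the constant-growth DDM: r = D₁/P₀ + g.
D₁ = 3.18 × (1 + 0.078) = 3.4280.
r = 3.4280 / 39.37 + 0.078 = 0.08707 + 0.078 = 0.16507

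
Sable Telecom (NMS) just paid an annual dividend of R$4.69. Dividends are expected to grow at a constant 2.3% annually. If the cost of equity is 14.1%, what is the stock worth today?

Gordon growth model: P₀ = D₁/(r − g). D₁ = 4.69 × (1 + 0.023) = 4.7979.
P₀ = 4.7979 / (0.141 − 0.023) = 4.7979 / 0.118 = 40.6599

R$40.66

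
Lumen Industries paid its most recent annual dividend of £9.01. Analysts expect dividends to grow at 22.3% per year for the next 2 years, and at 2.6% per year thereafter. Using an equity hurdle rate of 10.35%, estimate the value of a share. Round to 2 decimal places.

£167.57

Two-stage DDM. Project D₁…D_2 at 0.223, terminal growth 0.026, discount at r = 0.1035.
D_1 = 11.0192
D_2 = 13.4765
Terminal value at t=2: TV = D_3/(r−g) = 13.8269/(0.1035−0.026) = 178.4117
P₀ = 11.0192/(1+0.1035)^1 + 13.4765/(1+0.1035)^2 + 178.4117/(1+0.1035)^2 = 167.5666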